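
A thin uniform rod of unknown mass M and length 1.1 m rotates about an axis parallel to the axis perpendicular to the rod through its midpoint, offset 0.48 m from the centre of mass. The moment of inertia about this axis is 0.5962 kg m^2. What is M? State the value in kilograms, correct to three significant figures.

1.80

I = I_cm + Md² = (1/12)ML² + Md² = M·[0.0833333·(1.1)² + (0.48)²] = M·0.33123.
So M = 0.5962 / 0.33123 = 1.7999 kg.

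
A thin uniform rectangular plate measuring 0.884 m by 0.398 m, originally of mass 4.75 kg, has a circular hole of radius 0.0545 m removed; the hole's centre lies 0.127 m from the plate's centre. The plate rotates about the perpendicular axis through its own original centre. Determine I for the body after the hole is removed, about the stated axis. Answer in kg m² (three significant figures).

0.370

Unpierced body about its centre: I₀ = (1/12)M(a²+b²) = (1/12)(4.75)[(0.884)² + (0.398)²] = 0.37203 kg m².
The removed disk has mass m = M·πr²/(ab) = (4.75)·π(0.0545)²/(0.884·0.398) = 0.12598 kg (same uniform areal density).
Its moment of inertia about the rotation axis (parallel-axis theorem): I_hole = (1/2)mr² + md² = (1/2)(0.12598)(0.0545)² + (0.12598)(0.127)² = 0.002219 kg m².
Treating the hole as negative mass, I = I₀ − I_hole = 0.37203 − 0.002219 = 0.36981 kg m².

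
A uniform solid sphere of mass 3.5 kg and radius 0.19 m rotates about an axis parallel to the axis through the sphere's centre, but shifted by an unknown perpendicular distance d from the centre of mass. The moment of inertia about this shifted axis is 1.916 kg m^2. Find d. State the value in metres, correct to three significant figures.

About the centre-of-mass axis, I_cm = (2/5)MR² = (2/5)(3.5)(0.19)² = 0.05054 kg m^2.
Parallel axis theorem: I = I_cm + Md², so Md² = 1.916 − 0.05054 = 1.8655 kg m^2.
d = √(1.8655 / 3.5) = 0.73006 m.

0.730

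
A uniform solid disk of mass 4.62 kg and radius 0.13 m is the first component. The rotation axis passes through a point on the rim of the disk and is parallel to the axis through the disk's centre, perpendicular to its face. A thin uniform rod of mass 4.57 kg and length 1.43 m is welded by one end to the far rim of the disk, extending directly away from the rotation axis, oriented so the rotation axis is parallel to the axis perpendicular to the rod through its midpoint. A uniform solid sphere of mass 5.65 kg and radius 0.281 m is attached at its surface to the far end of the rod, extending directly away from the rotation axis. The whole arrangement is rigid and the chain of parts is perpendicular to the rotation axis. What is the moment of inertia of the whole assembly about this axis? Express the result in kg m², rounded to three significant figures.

Solid disk: I_cm = (1/2)MR² = (1/2)(4.62)(0.13)² = 0.039039 kg m²; centre at d = 0.13 m, so I = I_cm + Md² gives I = 0.039039 + (4.62)(0.13)² = 0.11712 kg m².
Thin rod: I_cm = (1/12)ML² = (1/12)(4.57)(1.43)² = 0.77877 kg m²; centre at d = 0.13 + 0.13 + 0.715 = 0.975 m, so I = I_cm + Md² gives I = 0.77877 + (4.57)(0.975)² = 5.1231 kg m².
Solid sphere: I_cm = (2/5)MR² = (2/5)(5.65)(0.281)² = 0.17845 kg m²; centre at d = 0.13 + 0.13 + 0.715 + 0.715 + 0.281 = 1.971 m, so I = I_cm + Md² gives I = 0.17845 + (5.65)(1.971)² = 22.128 kg m².
Total I = 0.11712 + 5.1231 + 22.128 = 27.368 kg m².

27.4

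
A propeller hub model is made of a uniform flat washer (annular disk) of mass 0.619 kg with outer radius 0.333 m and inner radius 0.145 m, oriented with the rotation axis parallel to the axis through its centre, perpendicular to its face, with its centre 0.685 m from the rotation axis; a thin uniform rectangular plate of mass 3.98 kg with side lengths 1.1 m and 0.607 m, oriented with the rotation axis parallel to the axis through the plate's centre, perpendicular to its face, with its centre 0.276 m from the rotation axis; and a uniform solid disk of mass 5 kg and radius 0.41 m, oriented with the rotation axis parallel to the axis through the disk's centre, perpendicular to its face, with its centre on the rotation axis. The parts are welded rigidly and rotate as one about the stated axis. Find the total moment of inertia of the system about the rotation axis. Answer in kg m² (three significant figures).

Annular disk: I_cm = (1/2)M(R²+r²) = (1/2)(0.619)[(0.333)² + (0.145)²] = 0.040827 kg m²; centre at d = 0.685 m, so the parallel axis theorem gives I = 0.040827 + (0.619)(0.685)² = 0.33128 kg m².
Rectangular plate: I_cm = (1/12)M(a²+b²) = (1/12)(3.98)[(1.1)² + (0.607)²] = 0.52352 kg m²; centre at d = 0.276 m, so the parallel axis theorem gives I = 0.52352 + (3.98)(0.276)² = 0.8267 kg m².
Solid disk: I_cm = (1/2)MR² = (1/2)(5)(0.41)² = 0.42025 kg m²; axis through the centre, so I = 0.42025 kg m².
Total I = 0.33128 + 0.8267 + 0.42025 = 1.5782 kg m².

1.58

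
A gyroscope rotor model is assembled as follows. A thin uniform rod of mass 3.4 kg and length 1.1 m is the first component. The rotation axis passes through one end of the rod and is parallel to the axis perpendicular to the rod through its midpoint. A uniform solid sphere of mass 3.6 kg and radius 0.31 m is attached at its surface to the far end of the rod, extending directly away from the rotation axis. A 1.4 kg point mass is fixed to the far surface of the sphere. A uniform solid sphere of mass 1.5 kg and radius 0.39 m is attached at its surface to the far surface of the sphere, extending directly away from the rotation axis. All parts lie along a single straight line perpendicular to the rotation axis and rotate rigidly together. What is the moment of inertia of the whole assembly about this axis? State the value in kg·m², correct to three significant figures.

Thin rod: I_cm = (1/12)ML² = (1/12)(3.4)(1.1)² = 0.34283 kg·m²; centre at d = 0.55 m, so the parallel axis theorem gives I = 0.34283 + (3.4)(0.55)² = 1.3713 kg·m².
Solid sphere: I_cm = (2/5)MR² = (2/5)(3.6)(0.31)² = 0.13838 kg·m²; centre at d = 0.55 + 0.55 + 0.31 = 1.41 m, so the parallel axis theorem gives I = 0.13838 + (3.6)(1.41)² = 7.2955 kg·m².
Point mass: I_cm = 0; centre at d = 0.55 + 0.55 + 0.31 + 0.31 = 1.72 m, so the parallel axis theorem gives I = 0 + (1.4)(1.72)² = 4.1418 kg·m².
Solid sphere: I_cm = (2/5)MR² = (2/5)(1.5)(0.39)² = 0.09126 kg·m²; centre at d = 0.55 + 0.55 + 0.31 + 0.31 + 0.39 = 2.11 m, so the parallel axis theorem gives I = 0.09126 + (1.5)(2.11)² = 6.7694 kg·m².
Total I = 1.3713 + 7.2955 + 4.1418 + 6.7694 = 19.578 kg·m².

19.6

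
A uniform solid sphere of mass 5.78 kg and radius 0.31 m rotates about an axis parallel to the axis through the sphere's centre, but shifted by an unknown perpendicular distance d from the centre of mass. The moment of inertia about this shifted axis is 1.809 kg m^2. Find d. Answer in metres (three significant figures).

About the centre-of-mass axis, I_cm = (2/5)MR² = (2/5)(5.78)(0.31)² = 0.22218 kg m^2.
Parallel axis theorem: I = I_cm + Md², so Md² = 1.809 − 0.22218 = 1.5868 kg m^2.
d = √(1.5868 / 5.78) = 0.52396 m.

0.524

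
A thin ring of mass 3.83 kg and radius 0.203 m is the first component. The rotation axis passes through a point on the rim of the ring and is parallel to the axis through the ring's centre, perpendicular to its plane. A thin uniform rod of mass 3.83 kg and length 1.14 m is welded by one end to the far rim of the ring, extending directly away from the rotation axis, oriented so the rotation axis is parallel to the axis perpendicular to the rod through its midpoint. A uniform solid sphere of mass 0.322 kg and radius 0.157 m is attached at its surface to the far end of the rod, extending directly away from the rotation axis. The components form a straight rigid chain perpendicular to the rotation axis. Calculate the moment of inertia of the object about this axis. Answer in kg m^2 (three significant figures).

Thin ring: I_cm = MR² = (3.83)(0.203)² = 0.15783 kg m^2; centre at d = 0.203 m, so I = I_cm + Md² gives I = 0.15783 + (3.83)(0.203)² = 0.31566 kg m^2.
Thin rod: I_cm = (1/12)ML² = (1/12)(3.83)(1.14)² = 0.41479 kg m^2; centre at d = 0.203 + 0.203 + 0.57 = 0.976 m, so I = I_cm + Md² gives I = 0.41479 + (3.83)(0.976)² = 4.0632 kg m^2.
Solid sphere: I_cm = (2/5)MR² = (2/5)(0.322)(0.157)² = 0.0031748 kg m^2; centre at d = 0.203 + 0.203 + 0.57 + 0.57 + 0.157 = 1.703 m, so I = I_cm + Md² gives I = 0.0031748 + (0.322)(1.703)² = 0.93704 kg m^2.
Total I = 0.31566 + 4.0632 + 0.93704 = 5.3159 kg m^2.

5.32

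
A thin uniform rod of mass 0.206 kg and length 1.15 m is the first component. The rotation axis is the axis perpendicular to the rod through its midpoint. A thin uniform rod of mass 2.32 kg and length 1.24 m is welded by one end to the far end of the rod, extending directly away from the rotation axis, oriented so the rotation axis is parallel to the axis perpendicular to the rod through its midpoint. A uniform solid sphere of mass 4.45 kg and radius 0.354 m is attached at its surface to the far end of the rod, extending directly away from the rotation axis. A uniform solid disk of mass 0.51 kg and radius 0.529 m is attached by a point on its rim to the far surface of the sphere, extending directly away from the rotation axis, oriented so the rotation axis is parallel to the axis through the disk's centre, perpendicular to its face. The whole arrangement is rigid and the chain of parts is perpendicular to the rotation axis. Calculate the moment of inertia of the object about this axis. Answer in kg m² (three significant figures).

29.6

Thin rod: I_cm = (1/12)ML² = (1/12)(0.206)(1.15)² = 0.022703 kg m²; axis through the centre, so I = 0.022703 kg m².
Thin rod: I_cm = (1/12)ML² = (1/12)(2.32)(1.24)² = 0.29727 kg m²; centre at d = 0.575 + 0.62 = 1.195 m, so I = I_cm + Md² gives I = 0.29727 + (2.32)(1.195)² = 3.6103 kg m².
Solid sphere: I_cm = (2/5)MR² = (2/5)(4.45)(0.354)² = 0.22306 kg m²; centre at d = 0.575 + 0.62 + 0.62 + 0.354 = 2.169 m, so I = I_cm + Md² gives I = 0.22306 + (4.45)(2.169)² = 21.158 kg m².
Solid disk: I_cm = (1/2)MR² = (1/2)(0.51)(0.529)² = 0.071359 kg m²; centre at d = 0.575 + 0.62 + 0.62 + 0.354 + 0.354 + 0.529 = 3.052 m, so I = I_cm + Md² gives I = 0.071359 + (0.51)(3.052)² = 4.8219 kg m².
Total I = 0.022703 + 3.6103 + 21.158 + 4.8219 = 29.613 kg m².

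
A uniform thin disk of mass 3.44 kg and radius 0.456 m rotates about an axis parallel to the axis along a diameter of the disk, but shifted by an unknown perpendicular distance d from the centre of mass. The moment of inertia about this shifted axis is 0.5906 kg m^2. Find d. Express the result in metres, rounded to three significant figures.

0.346

About the centre-of-mass axis, I_cm = (1/4)MR² = (1/4)(3.44)(0.456)² = 0.17882 kg m^2.
Parallel axis theorem: I = I_cm + Md², so Md² = 0.5906 − 0.17882 = 0.41178 kg m^2.
d = √(0.41178 / 3.44) = 0.34598 m.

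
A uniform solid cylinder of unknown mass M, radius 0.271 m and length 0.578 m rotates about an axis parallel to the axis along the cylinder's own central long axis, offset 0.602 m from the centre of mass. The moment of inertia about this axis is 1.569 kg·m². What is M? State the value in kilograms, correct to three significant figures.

3.93

I = I_cm + Md² = (1/2)MR² + Md² = M·[0.5·(0.271)² + (0.602)²] = M·0.39912.
So M = 1.569 / 0.39912 = 3.9311 kg.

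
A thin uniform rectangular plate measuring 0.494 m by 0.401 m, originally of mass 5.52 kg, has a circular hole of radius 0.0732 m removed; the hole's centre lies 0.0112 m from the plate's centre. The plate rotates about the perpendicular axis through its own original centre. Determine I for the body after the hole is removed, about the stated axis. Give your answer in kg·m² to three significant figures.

0.185

Unpierced body about its centre: I₀ = (1/12)M(a²+b²) = (1/12)(5.52)[(0.494)² + (0.401)²] = 0.18623 kg·m².
The removed disk has mass m = M·πr²/(ab) = (5.52)·π(0.0732)²/(0.494·0.401) = 0.46907 kg (same uniform areal density).
Its moment of inertia about the rotation axis (parallel-axis theorem): I_hole = (1/2)mr² + md² = (1/2)(0.46907)(0.0732)² + (0.46907)(0.0112)² = 0.0013155 kg·m².
Treating the hole as negative mass, I = I₀ − I_hole = 0.18623 − 0.0013155 = 0.18491 kg·m².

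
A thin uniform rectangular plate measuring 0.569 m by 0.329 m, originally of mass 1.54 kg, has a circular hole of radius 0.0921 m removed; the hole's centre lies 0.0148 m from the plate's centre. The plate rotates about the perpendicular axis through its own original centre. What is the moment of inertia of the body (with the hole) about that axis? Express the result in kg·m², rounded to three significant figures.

Unpierced body about its centre: I₀ = (1/12)M(a²+b²) = (1/12)(1.54)[(0.569)² + (0.329)²] = 0.05544 kg·m².
The removed disk has mass m = M·πr²/(ab) = (1.54)·π(0.0921)²/(0.569·0.329) = 0.21922 kg (same uniform areal density).
Its moment of inertia about the rotation axis (parallel-axis theorem): I_hole = (1/2)mr² + md² = (1/2)(0.21922)(0.0921)² + (0.21922)(0.0148)² = 0.00097778 kg·m².
Treating the hole as negative mass, I = I₀ − I_hole = 0.05544 − 0.00097778 = 0.054462 kg·m².

0.0545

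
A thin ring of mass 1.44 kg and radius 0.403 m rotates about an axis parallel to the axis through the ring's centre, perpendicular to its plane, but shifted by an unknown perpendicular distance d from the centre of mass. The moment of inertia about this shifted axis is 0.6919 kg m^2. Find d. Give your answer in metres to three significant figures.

0.564

About the centre-of-mass axis, I_cm = MR² = (1.44)(0.403)² = 0.23387 kg m^2.
Parallel axis theorem: I = I_cm + Md², so Md² = 0.6919 − 0.23387 = 0.45803 kg m^2.
d = √(0.45803 / 1.44) = 0.56398 m.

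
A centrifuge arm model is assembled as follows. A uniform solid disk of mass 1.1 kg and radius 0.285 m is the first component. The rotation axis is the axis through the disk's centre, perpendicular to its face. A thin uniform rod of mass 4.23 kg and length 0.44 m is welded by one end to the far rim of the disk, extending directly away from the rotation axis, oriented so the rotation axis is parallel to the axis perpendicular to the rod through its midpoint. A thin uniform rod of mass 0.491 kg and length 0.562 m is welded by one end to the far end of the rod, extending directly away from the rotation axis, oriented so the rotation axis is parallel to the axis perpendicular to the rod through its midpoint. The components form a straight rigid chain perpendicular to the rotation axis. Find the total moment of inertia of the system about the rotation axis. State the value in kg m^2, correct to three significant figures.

Solid disk: I_cm = (1/2)MR² = (1/2)(1.1)(0.285)² = 0.044674 kg m^2; axis through the centre, so I = 0.044674 kg m^2.
Thin rod: I_cm = (1/12)ML² = (1/12)(4.23)(0.44)² = 0.068244 kg m^2; centre at d = 0.285 + 0.22 = 0.505 m, so the parallel axis theorem gives I = 0.068244 + (4.23)(0.505)² = 1.147 kg m^2.
Thin rod: I_cm = (1/12)ML² = (1/12)(0.491)(0.562)² = 0.012923 kg m^2; centre at d = 0.285 + 0.22 + 0.22 + 0.281 = 1.006 m, so the parallel axis theorem gives I = 0.012923 + (0.491)(1.006)² = 0.50983 kg m^2.
Total I = 0.044674 + 1.147 + 0.50983 = 1.7015 kg m^2.

1.70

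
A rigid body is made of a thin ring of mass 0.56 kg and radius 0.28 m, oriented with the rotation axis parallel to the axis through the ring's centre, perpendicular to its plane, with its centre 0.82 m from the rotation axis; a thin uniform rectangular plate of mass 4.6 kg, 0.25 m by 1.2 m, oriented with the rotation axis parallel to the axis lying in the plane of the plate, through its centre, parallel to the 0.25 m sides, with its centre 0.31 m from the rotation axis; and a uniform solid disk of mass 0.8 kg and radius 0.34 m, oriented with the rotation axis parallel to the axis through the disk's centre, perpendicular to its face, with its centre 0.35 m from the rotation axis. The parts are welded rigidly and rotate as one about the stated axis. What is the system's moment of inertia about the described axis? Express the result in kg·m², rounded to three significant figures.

Thin ring: I_cm = MR² = (0.56)(0.28)² = 0.043904 kg·m²; centre at d = 0.82 m, so the parallel axis theorem gives I = 0.043904 + (0.56)(0.82)² = 0.42045 kg·m².
Rectangular plate: I_cm = (1/12)Mb² = (1/12)(4.6)(1.2)² = 0.552 kg·m²; centre at d = 0.31 m, so the parallel axis theorem gives I = 0.552 + (4.6)(0.31)² = 0.99406 kg·m².
Solid disk: I_cm = (1/2)MR² = (1/2)(0.8)(0.34)² = 0.04624 kg·m²; centre at d = 0.35 m, so the parallel axis theorem gives I = 0.04624 + (0.8)(0.35)² = 0.14424 kg·m².
Total I = 0.42045 + 0.99406 + 0.14424 = 1.5587 kg·m².

1.56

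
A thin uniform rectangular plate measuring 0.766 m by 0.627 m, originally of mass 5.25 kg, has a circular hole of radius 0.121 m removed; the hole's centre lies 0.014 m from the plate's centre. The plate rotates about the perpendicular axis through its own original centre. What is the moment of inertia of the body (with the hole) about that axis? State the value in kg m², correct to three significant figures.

Unpierced body about its centre: I₀ = (1/12)M(a²+b²) = (1/12)(5.25)[(0.766)² + (0.627)²] = 0.4287 kg m².
The removed disk has mass m = M·πr²/(ab) = (5.25)·π(0.121)²/(0.766·0.627) = 0.50279 kg (same uniform areal density).
Its moment of inertia about the rotation axis (parallel-axis theorem): I_hole = (1/2)mr² + md² = (1/2)(0.50279)(0.121)² + (0.50279)(0.014)² = 0.0037792 kg m².
Treating the hole as negative mass, I = I₀ − I_hole = 0.4287 − 0.0037792 = 0.42492 kg m².

0.425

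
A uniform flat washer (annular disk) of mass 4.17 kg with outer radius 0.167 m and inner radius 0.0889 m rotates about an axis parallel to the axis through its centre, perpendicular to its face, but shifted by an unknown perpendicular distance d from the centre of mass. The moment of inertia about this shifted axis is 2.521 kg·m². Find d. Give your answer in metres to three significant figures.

About the centre-of-mass axis, I_cm = (1/2)M(R²+r²) = (1/2)(4.17)[(0.167)² + (0.0889)²] = 0.074627 kg·m².
Parallel axis theorem: I = I_cm + Md², so Md² = 2.521 − 0.074627 = 2.4464 kg·m².
d = √(2.4464 / 4.17) = 0.76594 m.

0.766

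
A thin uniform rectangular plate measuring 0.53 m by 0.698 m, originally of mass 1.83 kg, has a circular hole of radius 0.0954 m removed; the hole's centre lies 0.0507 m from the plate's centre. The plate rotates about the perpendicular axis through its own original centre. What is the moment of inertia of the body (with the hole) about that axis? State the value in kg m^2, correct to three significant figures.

0.116

Unpierced body about its centre: I₀ = (1/12)M(a²+b²) = (1/12)(1.83)[(0.53)² + (0.698)²] = 0.11714 kg m^2.
The removed disk has mass m = M·πr²/(ab) = (1.83)·π(0.0954)²/(0.53·0.698) = 0.14144 kg (same uniform areal density).
Its moment of inertia about the rotation axis (parallel-axis theorem): I_hole = (1/2)mr² + md² = (1/2)(0.14144)(0.0954)² + (0.14144)(0.0507)² = 0.0010072 kg m^2.
Treating the hole as negative mass, I = I₀ − I_hole = 0.11714 − 0.0010072 = 0.11613 kg m^2.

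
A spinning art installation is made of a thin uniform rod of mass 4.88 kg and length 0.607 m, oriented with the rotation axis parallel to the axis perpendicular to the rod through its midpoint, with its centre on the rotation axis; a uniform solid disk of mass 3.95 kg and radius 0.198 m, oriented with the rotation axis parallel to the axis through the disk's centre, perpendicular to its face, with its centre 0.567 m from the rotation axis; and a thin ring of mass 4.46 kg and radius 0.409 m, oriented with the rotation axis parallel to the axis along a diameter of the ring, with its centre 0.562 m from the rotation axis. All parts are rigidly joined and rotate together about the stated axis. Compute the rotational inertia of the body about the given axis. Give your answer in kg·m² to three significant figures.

Thin rod: I_cm = (1/12)ML² = (1/12)(4.88)(0.607)² = 0.14984 kg·m²; axis through the centre, so I = 0.14984 kg·m².
Solid disk: I_cm = (1/2)MR² = (1/2)(3.95)(0.198)² = 0.077428 kg·m²; centre at d = 0.567 m, so I = I_cm + Md² gives I = 0.077428 + (3.95)(0.567)² = 1.3473 kg·m².
Thin ring: I_cm = (1/2)MR² = (1/2)(4.46)(0.409)² = 0.37304 kg·m²; centre at d = 0.562 m, so I = I_cm + Md² gives I = 0.37304 + (4.46)(0.562)² = 1.7817 kg·m².
Total I = 0.14984 + 1.3473 + 1.7817 = 3.2788 kg·m².

3.28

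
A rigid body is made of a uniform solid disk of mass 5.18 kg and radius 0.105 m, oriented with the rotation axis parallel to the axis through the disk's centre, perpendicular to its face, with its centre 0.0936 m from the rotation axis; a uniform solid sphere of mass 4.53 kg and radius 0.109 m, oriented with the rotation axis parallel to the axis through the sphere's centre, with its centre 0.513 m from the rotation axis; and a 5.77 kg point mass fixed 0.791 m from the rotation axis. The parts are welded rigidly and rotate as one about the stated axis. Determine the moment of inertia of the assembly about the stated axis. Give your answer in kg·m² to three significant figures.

4.90

Solid disk: I_cm = (1/2)MR² = (1/2)(5.18)(0.105)² = 0.028555 kg·m²; centre at d = 0.0936 m, so the parallel axis theorem gives I = 0.028555 + (5.18)(0.0936)² = 0.073937 kg·m².
Solid sphere: I_cm = (2/5)MR² = (2/5)(4.53)(0.109)² = 0.021528 kg·m²; centre at d = 0.513 m, so the parallel axis theorem gives I = 0.021528 + (4.53)(0.513)² = 1.2137 kg·m².
Point mass: I_cm = 0; centre at d = 0.791 m, so the parallel axis theorem gives I = 0 + (5.77)(0.791)² = 3.6102 kg·m².
Total I = 0.073937 + 1.2137 + 3.6102 = 4.8978 kg·m².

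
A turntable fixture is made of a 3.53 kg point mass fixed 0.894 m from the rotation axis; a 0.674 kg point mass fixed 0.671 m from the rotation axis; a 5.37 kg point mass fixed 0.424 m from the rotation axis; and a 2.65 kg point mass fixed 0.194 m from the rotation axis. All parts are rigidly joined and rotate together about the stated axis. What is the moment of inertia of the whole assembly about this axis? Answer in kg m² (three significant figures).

4.19

Point mass: I_cm = 0; centre at d = 0.894 m, so the parallel axis theorem gives I = 0 + (3.53)(0.894)² = 2.8213 kg m².
Point mass: I_cm = 0; centre at d = 0.671 m, so the parallel axis theorem gives I = 0 + (0.674)(0.671)² = 0.30346 kg m².
Point mass: I_cm = 0; centre at d = 0.424 m, so the parallel axis theorem gives I = 0 + (5.37)(0.424)² = 0.9654 kg m².
Point mass: I_cm = 0; centre at d = 0.194 m, so the parallel axis theorem gives I = 0 + (2.65)(0.194)² = 0.099735 kg m².
Total I = 2.8213 + 0.30346 + 0.9654 + 0.099735 = 4.1899 kg m².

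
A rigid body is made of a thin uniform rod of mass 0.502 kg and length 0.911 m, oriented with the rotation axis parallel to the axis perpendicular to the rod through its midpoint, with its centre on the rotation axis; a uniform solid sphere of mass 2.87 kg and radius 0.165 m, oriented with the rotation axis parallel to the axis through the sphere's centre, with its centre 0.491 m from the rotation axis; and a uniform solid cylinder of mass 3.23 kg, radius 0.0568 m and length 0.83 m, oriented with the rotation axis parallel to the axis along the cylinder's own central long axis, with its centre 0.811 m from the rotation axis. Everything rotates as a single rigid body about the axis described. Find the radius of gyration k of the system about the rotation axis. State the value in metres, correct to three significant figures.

Thin rod: I_cm = (1/12)ML² = (1/12)(0.502)(0.911)² = 0.034718 kg·m²; axis through the centre, so I = 0.034718 kg·m².
Solid sphere: I_cm = (2/5)MR² = (2/5)(2.87)(0.165)² = 0.031254 kg·m²; centre at d = 0.491 m, so the parallel axis theorem gives I = 0.031254 + (2.87)(0.491)² = 0.72316 kg·m².
Solid cylinder: I_cm = (1/2)MR² = (1/2)(3.23)(0.0568)² = 0.0052104 kg·m²; centre at d = 0.811 m, so the parallel axis theorem gives I = 0.0052104 + (3.23)(0.811)² = 2.1296 kg·m².
Total I = 2.8875 kg·m²; total mass M = 6.602 kg.
k = √(I/M) = √(2.8875/6.602) = 0.66134 m.

0.661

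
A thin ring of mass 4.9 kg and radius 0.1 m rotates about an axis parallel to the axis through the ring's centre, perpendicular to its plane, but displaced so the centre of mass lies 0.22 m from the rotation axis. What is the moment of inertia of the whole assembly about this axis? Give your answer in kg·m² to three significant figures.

0.286

I_cm = MR² = (4.9)(0.1)² = 0.049 kg·m²; centre at d = 0.22 m, so I = I_cm + Md² gives I = 0.049 + (4.9)(0.22)² = 0.28616 kg·m².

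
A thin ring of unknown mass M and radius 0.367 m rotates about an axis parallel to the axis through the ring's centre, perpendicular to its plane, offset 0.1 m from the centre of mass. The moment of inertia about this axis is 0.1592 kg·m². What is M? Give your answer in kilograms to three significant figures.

1.10

I = I_cm + Md² = MR² + Md² = M·[1·(0.367)² + (0.1)²] = M·0.14469.
So M = 0.1592 / 0.14469 = 1.1003 kg.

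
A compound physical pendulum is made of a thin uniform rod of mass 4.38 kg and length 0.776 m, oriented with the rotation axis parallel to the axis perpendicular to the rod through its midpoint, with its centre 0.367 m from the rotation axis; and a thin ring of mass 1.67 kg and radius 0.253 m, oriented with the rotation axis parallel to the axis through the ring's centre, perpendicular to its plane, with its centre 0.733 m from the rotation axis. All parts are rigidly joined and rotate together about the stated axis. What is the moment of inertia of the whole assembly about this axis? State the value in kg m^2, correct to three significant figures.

1.81

Thin rod: I_cm = (1/12)ML² = (1/12)(4.38)(0.776)² = 0.21979 kg m^2; centre at d = 0.367 m, so the parallel axis theorem gives I = 0.21979 + (4.38)(0.367)² = 0.80973 kg m^2.
Thin ring: I_cm = MR² = (1.67)(0.253)² = 0.1069 kg m^2; centre at d = 0.733 m, so the parallel axis theorem gives I = 0.1069 + (1.67)(0.733)² = 1.0042 kg m^2.
Total I = 0.80973 + 1.0042 = 1.8139 kg m^2.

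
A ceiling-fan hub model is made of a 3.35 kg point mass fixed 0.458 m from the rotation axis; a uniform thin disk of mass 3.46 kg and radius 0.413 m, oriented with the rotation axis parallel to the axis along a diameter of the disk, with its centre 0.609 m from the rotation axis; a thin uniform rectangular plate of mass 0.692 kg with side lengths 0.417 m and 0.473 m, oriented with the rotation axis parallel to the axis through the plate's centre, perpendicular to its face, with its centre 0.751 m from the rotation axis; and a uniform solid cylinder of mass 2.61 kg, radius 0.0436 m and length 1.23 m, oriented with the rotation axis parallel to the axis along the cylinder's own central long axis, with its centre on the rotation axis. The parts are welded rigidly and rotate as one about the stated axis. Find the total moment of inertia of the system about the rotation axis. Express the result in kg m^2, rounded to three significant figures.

2.55

Point mass: I_cm = 0; centre at d = 0.458 m, so I = I_cm + Md² gives I = 0 + (3.35)(0.458)² = 0.70271 kg m^2.
Thin disk: I_cm = (1/4)MR² = (1/4)(3.46)(0.413)² = 0.14754 kg m^2; centre at d = 0.609 m, so I = I_cm + Md² gives I = 0.14754 + (3.46)(0.609)² = 1.4308 kg m^2.
Rectangular plate: I_cm = (1/12)M(a²+b²) = (1/12)(0.692)[(0.417)² + (0.473)²] = 0.022929 kg m^2; centre at d = 0.751 m, so I = I_cm + Md² gives I = 0.022929 + (0.692)(0.751)² = 0.41322 kg m^2.
Solid cylinder: I_cm = (1/2)MR² = (1/2)(2.61)(0.0436)² = 0.0024808 kg m^2; axis through the centre, so I = 0.0024808 kg m^2.
Total I = 0.70271 + 1.4308 + 0.41322 + 0.0024808 = 2.5492 kg m^2.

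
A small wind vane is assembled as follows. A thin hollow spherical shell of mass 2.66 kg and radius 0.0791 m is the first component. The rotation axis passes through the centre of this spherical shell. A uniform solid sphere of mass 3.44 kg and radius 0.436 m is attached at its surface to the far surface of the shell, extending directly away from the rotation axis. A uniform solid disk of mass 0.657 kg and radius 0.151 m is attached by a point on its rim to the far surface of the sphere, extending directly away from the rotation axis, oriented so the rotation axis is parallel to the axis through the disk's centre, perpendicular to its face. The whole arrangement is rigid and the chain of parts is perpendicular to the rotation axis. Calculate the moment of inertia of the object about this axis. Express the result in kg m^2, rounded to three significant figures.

Spherical shell: I_cm = (2/3)MR² = (2/3)(2.66)(0.0791)² = 0.011095 kg m^2; axis through the centre, so I = 0.011095 kg m^2.
Solid sphere: I_cm = (2/5)MR² = (2/5)(3.44)(0.436)² = 0.26157 kg m^2; centre at d = 0.0791 + 0.436 = 0.5151 m, so I = I_cm + Md² gives I = 0.26157 + (3.44)(0.5151)² = 1.1743 kg m^2.
Solid disk: I_cm = (1/2)MR² = (1/2)(0.657)(0.151)² = 0.0074901 kg m^2; centre at d = 0.0791 + 0.436 + 0.436 + 0.151 = 1.1021 m, so I = I_cm + Md² gives I = 0.0074901 + (0.657)(1.1021)² = 0.8055 kg m^2.
Total I = 0.011095 + 1.1743 + 0.8055 = 1.9909 kg m^2.

1.99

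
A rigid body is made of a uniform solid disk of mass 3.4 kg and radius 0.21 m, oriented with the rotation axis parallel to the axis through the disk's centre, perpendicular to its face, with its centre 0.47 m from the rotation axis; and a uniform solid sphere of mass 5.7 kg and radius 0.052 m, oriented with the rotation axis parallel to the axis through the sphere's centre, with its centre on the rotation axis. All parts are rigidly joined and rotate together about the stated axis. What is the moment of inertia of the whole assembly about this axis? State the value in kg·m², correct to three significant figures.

Solid disk: I_cm = (1/2)MR² = (1/2)(3.4)(0.21)² = 0.07497 kg·m²; centre at d = 0.47 m, so I = I_cm + Md² gives I = 0.07497 + (3.4)(0.47)² = 0.82603 kg·m².
Solid sphere: I_cm = (2/5)MR² = (2/5)(5.7)(0.052)² = 0.0061651 kg·m²; axis through the centre, so I = 0.0061651 kg·m².
Total I = 0.82603 + 0.0061651 = 0.8322 kg·m².

0.832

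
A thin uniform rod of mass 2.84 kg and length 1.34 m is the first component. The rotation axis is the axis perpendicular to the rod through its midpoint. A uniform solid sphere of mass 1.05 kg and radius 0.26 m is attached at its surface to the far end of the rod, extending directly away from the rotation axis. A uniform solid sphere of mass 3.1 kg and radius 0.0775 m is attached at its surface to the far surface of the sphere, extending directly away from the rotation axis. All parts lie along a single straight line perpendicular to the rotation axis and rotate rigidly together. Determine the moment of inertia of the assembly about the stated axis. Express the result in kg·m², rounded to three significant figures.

Thin rod: I_cm = (1/12)ML² = (1/12)(2.84)(1.34)² = 0.42496 kg·m²; axis through the centre, so I = 0.42496 kg·m².
Solid sphere: I_cm = (2/5)MR² = (2/5)(1.05)(0.26)² = 0.028392 kg·m²; centre at d = 0.67 + 0.26 = 0.93 m, so I = I_cm + Md² gives I = 0.028392 + (1.05)(0.93)² = 0.93654 kg·m².
Solid sphere: I_cm = (2/5)MR² = (2/5)(3.1)(0.0775)² = 0.0074478 kg·m²; centre at d = 0.67 + 0.26 + 0.26 + 0.0775 = 1.2675 m, so I = I_cm + Md² gives I = 0.0074478 + (3.1)(1.2675)² = 4.9878 kg·m².
Total I = 0.42496 + 0.93654 + 4.9878 = 6.3493 kg·m².

6.35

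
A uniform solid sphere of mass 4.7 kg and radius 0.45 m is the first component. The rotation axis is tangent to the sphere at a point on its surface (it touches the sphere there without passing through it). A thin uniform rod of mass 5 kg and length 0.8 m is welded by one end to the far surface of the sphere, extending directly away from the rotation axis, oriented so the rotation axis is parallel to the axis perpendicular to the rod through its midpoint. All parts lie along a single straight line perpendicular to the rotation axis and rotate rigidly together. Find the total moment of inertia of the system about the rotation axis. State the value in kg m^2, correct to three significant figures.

10.0

Solid sphere: I_cm = (2/5)MR² = (2/5)(4.7)(0.45)² = 0.3807 kg m^2; centre at d = 0.45 m, so I = I_cm + Md² gives I = 0.3807 + (4.7)(0.45)² = 1.3325 kg m^2.
Thin rod: I_cm = (1/12)ML² = (1/12)(5)(0.8)² = 0.26667 kg m^2; centre at d = 0.45 + 0.45 + 0.4 = 1.3 m, so I = I_cm + Md² gives I = 0.26667 + (5)(1.3)² = 8.7167 kg m^2.
Total I = 1.3325 + 8.7167 = 10.049 kg m^2.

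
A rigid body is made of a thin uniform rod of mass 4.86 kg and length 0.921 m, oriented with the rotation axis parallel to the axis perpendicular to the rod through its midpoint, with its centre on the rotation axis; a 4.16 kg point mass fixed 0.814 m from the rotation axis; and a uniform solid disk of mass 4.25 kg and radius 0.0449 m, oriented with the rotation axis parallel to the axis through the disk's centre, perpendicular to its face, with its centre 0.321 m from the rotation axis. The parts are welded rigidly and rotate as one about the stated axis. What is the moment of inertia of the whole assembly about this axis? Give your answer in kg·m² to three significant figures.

Thin rod: I_cm = (1/12)ML² = (1/12)(4.86)(0.921)² = 0.34354 kg·m²; axis through the centre, so I = 0.34354 kg·m².
Point mass: I_cm = 0; centre at d = 0.814 m, so the parallel axis theorem gives I = 0 + (4.16)(0.814)² = 2.7564 kg·m².
Solid disk: I_cm = (1/2)MR² = (1/2)(4.25)(0.0449)² = 0.004284 kg·m²; centre at d = 0.321 m, so the parallel axis theorem gives I = 0.004284 + (4.25)(0.321)² = 0.44221 kg·m².
Total I = 0.34354 + 2.7564 + 0.44221 = 3.5421 kg·m².

3.54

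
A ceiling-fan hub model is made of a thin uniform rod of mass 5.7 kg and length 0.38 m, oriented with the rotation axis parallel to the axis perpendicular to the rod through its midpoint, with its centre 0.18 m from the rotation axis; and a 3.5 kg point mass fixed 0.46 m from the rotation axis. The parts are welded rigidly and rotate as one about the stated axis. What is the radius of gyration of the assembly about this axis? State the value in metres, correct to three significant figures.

0.329

Thin rod: I_cm = (1/12)ML² = (1/12)(5.7)(0.38)² = 0.06859 kg·m²; centre at d = 0.18 m, so I = I_cm + Md² gives I = 0.06859 + (5.7)(0.18)² = 0.25327 kg·m².
Point mass: I_cm = 0; centre at d = 0.46 m, so I = I_cm + Md² gives I = 0 + (3.5)(0.46)² = 0.7406 kg·m².
Total I = 0.99387 kg·m²; total mass M = 9.2 kg.
k = √(I/M) = √(0.99387/9.2) = 0.32868 m.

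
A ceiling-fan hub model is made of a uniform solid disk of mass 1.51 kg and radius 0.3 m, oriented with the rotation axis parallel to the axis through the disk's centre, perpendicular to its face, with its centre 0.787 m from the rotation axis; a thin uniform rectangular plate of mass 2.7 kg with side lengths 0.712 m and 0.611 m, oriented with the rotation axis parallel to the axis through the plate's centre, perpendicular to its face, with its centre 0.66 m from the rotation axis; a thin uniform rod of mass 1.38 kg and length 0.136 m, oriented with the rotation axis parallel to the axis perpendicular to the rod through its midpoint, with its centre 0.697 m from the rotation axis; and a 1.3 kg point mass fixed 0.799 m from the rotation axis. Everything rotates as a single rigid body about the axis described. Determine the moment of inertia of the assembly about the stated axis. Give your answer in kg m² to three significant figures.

3.88

Solid disk: I_cm = (1/2)MR² = (1/2)(1.51)(0.3)² = 0.06795 kg m²; centre at d = 0.787 m, so the parallel axis theorem gives I = 0.06795 + (1.51)(0.787)² = 1.0032 kg m².
Rectangular plate: I_cm = (1/12)M(a²+b²) = (1/12)(2.7)[(0.712)² + (0.611)²] = 0.19806 kg m²; centre at d = 0.66 m, so the parallel axis theorem gives I = 0.19806 + (2.7)(0.66)² = 1.3742 kg m².
Thin rod: I_cm = (1/12)ML² = (1/12)(1.38)(0.136)² = 0.002127 kg m²; centre at d = 0.697 m, so the parallel axis theorem gives I = 0.002127 + (1.38)(0.697)² = 0.67254 kg m².
Point mass: I_cm = 0; centre at d = 0.799 m, so the parallel axis theorem gives I = 0 + (1.3)(0.799)² = 0.82992 kg m².
Total I = 1.0032 + 1.3742 + 0.67254 + 0.82992 = 3.8798 kg m².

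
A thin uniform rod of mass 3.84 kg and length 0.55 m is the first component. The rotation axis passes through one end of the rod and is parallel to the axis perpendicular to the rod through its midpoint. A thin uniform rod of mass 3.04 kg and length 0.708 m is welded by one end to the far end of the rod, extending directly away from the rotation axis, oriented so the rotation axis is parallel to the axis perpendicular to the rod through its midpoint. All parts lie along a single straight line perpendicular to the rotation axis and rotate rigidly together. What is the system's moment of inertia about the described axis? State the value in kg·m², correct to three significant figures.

3.00

Thin rod: I_cm = (1/12)ML² = (1/12)(3.84)(0.55)² = 0.0968 kg·m²; centre at d = 0.275 m, so I = I_cm + Md² gives I = 0.0968 + (3.84)(0.275)² = 0.3872 kg·m².
Thin rod: I_cm = (1/12)ML² = (1/12)(3.04)(0.708)² = 0.12699 kg·m²; centre at d = 0.275 + 0.275 + 0.354 = 0.904 m, so I = I_cm + Md² gives I = 0.12699 + (3.04)(0.904)² = 2.6113 kg·m².
Total I = 0.3872 + 2.6113 = 2.9985 kg·m².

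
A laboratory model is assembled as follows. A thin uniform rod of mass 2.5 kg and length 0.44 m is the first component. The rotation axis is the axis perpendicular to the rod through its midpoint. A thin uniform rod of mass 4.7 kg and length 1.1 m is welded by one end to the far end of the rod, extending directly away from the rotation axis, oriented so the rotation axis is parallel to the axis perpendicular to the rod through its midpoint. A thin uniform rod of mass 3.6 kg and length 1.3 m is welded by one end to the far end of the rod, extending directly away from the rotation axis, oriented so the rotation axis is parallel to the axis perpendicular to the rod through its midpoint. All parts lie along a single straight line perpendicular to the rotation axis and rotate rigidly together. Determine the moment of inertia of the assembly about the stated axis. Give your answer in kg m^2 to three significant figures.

Thin rod: I_cm = (1/12)ML² = (1/12)(2.5)(0.44)² = 0.040333 kg m^2; axis through the centre, so I = 0.040333 kg m^2.
Thin rod: I_cm = (1/12)ML² = (1/12)(4.7)(1.1)² = 0.47392 kg m^2; centre at d = 0.22 + 0.55 = 0.77 m, so the parallel axis theorem gives I = 0.47392 + (4.7)(0.77)² = 3.2605 kg m^2.
Thin rod: I_cm = (1/12)ML² = (1/12)(3.6)(1.3)² = 0.507 kg m^2; centre at d = 0.22 + 0.55 + 0.55 + 0.65 = 1.97 m, so the parallel axis theorem gives I = 0.507 + (3.6)(1.97)² = 14.478 kg m^2.
Total I = 0.040333 + 3.2605 + 14.478 = 17.779 kg m^2.

17.8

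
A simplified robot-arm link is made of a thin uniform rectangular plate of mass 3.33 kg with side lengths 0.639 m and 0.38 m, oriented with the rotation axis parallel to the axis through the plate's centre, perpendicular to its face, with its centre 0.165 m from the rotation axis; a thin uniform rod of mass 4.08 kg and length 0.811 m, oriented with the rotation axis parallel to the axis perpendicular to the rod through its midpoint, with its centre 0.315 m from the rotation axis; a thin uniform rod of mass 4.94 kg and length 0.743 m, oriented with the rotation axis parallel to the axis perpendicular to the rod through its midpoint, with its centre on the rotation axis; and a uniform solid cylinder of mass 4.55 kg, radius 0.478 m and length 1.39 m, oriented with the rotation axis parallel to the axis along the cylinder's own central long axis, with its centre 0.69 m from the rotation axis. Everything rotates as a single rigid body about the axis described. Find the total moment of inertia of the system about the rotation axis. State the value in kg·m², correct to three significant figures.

Rectangular plate: I_cm = (1/12)M(a²+b²) = (1/12)(3.33)[(0.639)² + (0.38)²] = 0.15338 kg·m²; centre at d = 0.165 m, so the parallel axis theorem gives I = 0.15338 + (3.33)(0.165)² = 0.24404 kg·m².
Thin rod: I_cm = (1/12)ML² = (1/12)(4.08)(0.811)² = 0.22363 kg·m²; centre at d = 0.315 m, so the parallel axis theorem gives I = 0.22363 + (4.08)(0.315)² = 0.62846 kg·m².
Thin rod: I_cm = (1/12)ML² = (1/12)(4.94)(0.743)² = 0.22726 kg·m²; axis through the centre, so I = 0.22726 kg·m².
Solid cylinder: I_cm = (1/2)MR² = (1/2)(4.55)(0.478)² = 0.5198 kg·m²; centre at d = 0.69 m, so the parallel axis theorem gives I = 0.5198 + (4.55)(0.69)² = 2.6861 kg·m².
Total I = 0.24404 + 0.62846 + 0.22726 + 2.6861 = 3.7858 kg·m².

3.79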